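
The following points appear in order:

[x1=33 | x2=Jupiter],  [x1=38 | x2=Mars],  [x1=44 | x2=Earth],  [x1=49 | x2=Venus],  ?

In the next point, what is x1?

55

X1 — alternating steps +5, +6, +5, +6, …: 33, 38, 44, 49 → 55.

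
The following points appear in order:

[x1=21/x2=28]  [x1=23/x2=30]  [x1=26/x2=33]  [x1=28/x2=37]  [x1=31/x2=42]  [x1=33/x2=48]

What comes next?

[x1=36/x2=55]

For the x1, alternating steps +2, +3, +2, +3, …: 21, 23, 26, 28, 31, 33 → 36.
For the x2, differences are 2, 3, 4, … (increasing by 1 each time): 28, 30, 33, 37, 42, 48 → 55.
Combining the parts gives [x1=36/x2=55].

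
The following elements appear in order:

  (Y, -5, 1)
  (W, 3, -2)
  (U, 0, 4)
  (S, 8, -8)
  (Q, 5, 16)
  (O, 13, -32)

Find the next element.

(M, 10, 64)

Letter: letters move back 2 places in the alphabet, so Y, W, U, S, Q, O → M.
Second component: -5, 3, 0, 8, 5, 13 → 10 (alternating steps +8, −3, +8, −3, …).
Third component: 1, -2, 4, -8, 16, -32 → 64 (×(-2) each step).
Combining the parts gives (M, 10, 64).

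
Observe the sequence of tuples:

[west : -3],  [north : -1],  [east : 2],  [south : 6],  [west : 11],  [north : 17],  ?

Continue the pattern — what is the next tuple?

Direction: repeats west → north → east → south, so west, north, east, south, west, north → east.
Second entry — differences are 2, 3, 4, … (increasing by 1 each time): -3, -1, 2, 6, 11, 17 → 24.
Combining the parts gives [east : 24].

[east : 24]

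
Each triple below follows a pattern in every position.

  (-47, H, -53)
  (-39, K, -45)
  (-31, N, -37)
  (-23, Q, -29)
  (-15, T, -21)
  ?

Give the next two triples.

For the first entry, +8 each step: -47, -39, -31, -23, -15 → -7 → 1.
Letter — letters move forward 3 places in the alphabet: H, K, N, Q, T → W → Z.
Third entry: -53, -45, -37, -29, -21 → -13 → -5 (always 6 less than the first entry).
So the next two triples are (-7, W, -13) and (1, Z, -5).

(-7, W, -13), (1, Z, -5)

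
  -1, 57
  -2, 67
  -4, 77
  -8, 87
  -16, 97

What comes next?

-32, 107

First coordinate — ×2 each step: -1, -2, -4, -8, -16 → -32.
Second coordinate goes 57, 67, 77, 87, 97 → 107 (+10 each step).
So the next pair is -32, 107.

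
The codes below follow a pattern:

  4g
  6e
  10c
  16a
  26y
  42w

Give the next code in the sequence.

68u

First component — each term is the sum of the two before it: 4, 6, 10, 16, 26, 42 → 68.
Letter goes g, e, c, a, y, w → u (letters move back 2 places in the alphabet, wrapping A→Z).
Putting it together: 68u.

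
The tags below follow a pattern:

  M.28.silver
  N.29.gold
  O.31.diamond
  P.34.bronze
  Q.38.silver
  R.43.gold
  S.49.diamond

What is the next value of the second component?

For the second component, differences are 1, 2, 3, … (increasing by 1 each time): 28, 29, 31, 34, 38, 43, 49 → 56.

56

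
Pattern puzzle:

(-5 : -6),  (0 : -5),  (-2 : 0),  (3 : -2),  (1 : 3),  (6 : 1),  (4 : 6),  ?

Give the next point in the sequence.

For the first component, alternating steps +5, −2, +5, −2, …: -5, 0, -2, 3, 1, 6, 4 → 9.
Second component: always the previous value of the first component; -6, -5, 0, -2, 3, 1, 6 → 4.
Putting it together: (9 : 4).

(9 : 4)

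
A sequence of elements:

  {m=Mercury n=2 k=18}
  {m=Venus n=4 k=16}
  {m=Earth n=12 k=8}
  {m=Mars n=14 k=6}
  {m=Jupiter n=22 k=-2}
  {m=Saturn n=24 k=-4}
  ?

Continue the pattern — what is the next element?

M goes Mercury, Venus, Earth, Mars, Jupiter, Saturn → Uranus (runs through the planets Mercury→Neptune).
For the n, alternating steps +2, +8, +2, +8, …: 2, 4, 12, 14, 22, 24 → 32.
K: together with the n always sums to 20, so 18, 16, 8, 6, -2, -4 → -12.
So the next element is {m=Uranus n=32 k=-12}.

{m=Uranus n=32 k=-12}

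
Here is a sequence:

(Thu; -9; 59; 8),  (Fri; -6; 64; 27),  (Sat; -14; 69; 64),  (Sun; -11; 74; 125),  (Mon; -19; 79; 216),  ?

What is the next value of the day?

Tue

For the day, runs through the weekdays Mon→Sun: Thu, Fri, Sat, Sun, Mon → Tue.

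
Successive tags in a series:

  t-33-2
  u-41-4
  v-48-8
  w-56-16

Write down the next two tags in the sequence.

x-63-32, y-71-64

Letter goes t, u, v, w → x → y (letters move forward 1 place in the alphabet).
For the second component, alternating steps +8, +7, +8, +7, …: 33, 41, 48, 56 → 63 → 71.
Third component: 2, 4, 8, 16 → 32 → 64 (×2 each step).
Putting the parts together: x-63-32 and then y-71-64.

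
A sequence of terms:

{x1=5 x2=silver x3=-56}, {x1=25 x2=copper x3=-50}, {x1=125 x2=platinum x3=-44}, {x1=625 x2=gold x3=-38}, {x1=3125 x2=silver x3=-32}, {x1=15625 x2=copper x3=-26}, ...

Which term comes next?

{x1=78125 x2=platinum x3=-20}

X1: ×5 each step, so 5, 25, 125, 625, 3125, 15625 → 78125.
For the x2, repeats silver → copper → platinum → gold: silver, copper, platinum, gold, silver, copper → platinum.
X3: +6 each step, so -56, -50, -44, -38, -32, -26 → -20.
Combining the parts gives {x1=78125 x2=platinum x3=-20}.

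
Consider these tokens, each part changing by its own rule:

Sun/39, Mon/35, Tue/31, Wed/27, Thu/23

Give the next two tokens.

Day — runs through the weekdays Mon→Sun: Sun, Mon, Tue, Wed, Thu → Fri → Sat.
Second component: −4 each step; 39, 35, 31, 27, 23 → 19 → 15.
So the next two tokens are Fri/19 and Sat/15.

Fri/19, Sat/15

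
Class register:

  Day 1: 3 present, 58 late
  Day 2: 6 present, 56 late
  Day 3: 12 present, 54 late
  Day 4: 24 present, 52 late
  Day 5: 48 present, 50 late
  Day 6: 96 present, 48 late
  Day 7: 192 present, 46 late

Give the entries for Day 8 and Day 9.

Present goes 3, 6, 12, 24, 48, 96, 192 → 384 → 768 (×2 each step).
For the late, −2 each step: 58, 56, 54, 52, 50, 48, 46 → 44 → 42.
So the next two records are 384 present, 44 late and 768 present, 42 late.

384 present, 44 late; 768 present, 42 late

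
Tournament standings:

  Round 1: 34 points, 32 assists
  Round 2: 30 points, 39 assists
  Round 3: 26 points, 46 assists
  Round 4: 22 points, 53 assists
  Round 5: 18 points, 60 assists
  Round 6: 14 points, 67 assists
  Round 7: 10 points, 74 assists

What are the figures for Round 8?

Points goes 34, 30, 26, 22, 18, 14, 10 → 6 (−4 each step).
Assists: +7 each step, so 32, 39, 46, 53, 60, 67, 74 → 81.
So the next record is 6 points, 81 assists.

6 points, 81 assists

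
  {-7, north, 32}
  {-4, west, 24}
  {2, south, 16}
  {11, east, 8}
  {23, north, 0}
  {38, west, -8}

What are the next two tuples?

For the first value, differences are 3, 6, 9, … (increasing by 3 each time): -7, -4, 2, 11, 23, 38 → 56 → 77.
For the direction, repeats north → west → south → east: north, west, south, east, north, west → south → east.
Third value: −8 each step; 32, 24, 16, 8, 0, -8 → -16 → -24.
Putting the parts together: {56, south, -16} and then {77, east, -24}.

{56, south, -16}, {77, east, -24}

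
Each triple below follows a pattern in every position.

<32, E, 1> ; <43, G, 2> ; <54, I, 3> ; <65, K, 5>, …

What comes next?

<76, M, 8>

First entry goes 32, 43, 54, 65 → 76 (+11 each step).
Letter: letters move forward 2 places in the alphabet; E, G, I, K → M.
Third entry: each term is the sum of the two before it, so 1, 2, 3, 5 → 8.
Putting it together: <76, M, 8>.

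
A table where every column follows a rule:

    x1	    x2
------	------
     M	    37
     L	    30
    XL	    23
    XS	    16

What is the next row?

Column x1 goes M, L, XL, XS → S (runs through clothing sizes XS→XL).
Column x2 — −7 each step: 37, 30, 23, 16 → 9.
So the next row is S  9.

S  9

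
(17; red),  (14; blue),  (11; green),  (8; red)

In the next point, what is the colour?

blue

Colour: red, blue, green, red → blue (repeats red → blue → green).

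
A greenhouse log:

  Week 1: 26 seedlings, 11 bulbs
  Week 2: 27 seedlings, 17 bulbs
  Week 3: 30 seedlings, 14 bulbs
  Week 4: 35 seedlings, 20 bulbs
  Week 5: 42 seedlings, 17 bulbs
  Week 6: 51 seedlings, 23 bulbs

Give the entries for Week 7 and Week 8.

Seedlings: differences are 1, 3, 5, … (increasing by 2 each time); 26, 27, 30, 35, 42, 51 → 62 → 75.
For the bulbs, alternating steps +6, −3, +6, −3, …: 11, 17, 14, 20, 17, 23 → 20 → 26.
Putting the parts together: 62 seedlings, 20 bulbs and then 75 seedlings, 26 bulbs.

62 seedlings, 20 bulbs; 75 seedlings, 26 bulbs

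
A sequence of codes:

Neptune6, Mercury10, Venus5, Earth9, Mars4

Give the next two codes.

For the planet, runs through the planets Mercury→Neptune: Neptune, Mercury, Venus, Earth, Mars → Jupiter → Saturn.
Second component: alternating steps +4, −5, +4, −5, …, so 6, 10, 5, 9, 4 → 8 → 3.
So the next two codes are Jupiter8 and Saturn3.

Jupiter8 then Saturn3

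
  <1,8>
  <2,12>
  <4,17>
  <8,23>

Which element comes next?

<16,30>

First coordinate: ×2 each step, so 1, 2, 4, 8 → 16.
For the second coordinate, differences are 4, 5, 6, … (increasing by 1 each time): 8, 12, 17, 23 → 30.
Putting it together: <16,30>.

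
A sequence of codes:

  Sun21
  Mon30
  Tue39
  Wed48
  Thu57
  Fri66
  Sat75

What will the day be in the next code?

Sun

Day: runs through the weekdays Mon→Sun, so Sun, Mon, Tue, Wed, Thu, Fri, Sat → Sun.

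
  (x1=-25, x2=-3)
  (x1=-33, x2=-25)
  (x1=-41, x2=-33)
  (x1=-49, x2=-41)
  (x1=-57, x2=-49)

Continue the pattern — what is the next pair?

(x1=-65, x2=-57)

X1: −8 each step; -25, -33, -41, -49, -57 → -65.
X2 — always the previous value of the x1: -3, -25, -33, -41, -49 → -57.
Combining the parts gives (x1=-65, x2=-57).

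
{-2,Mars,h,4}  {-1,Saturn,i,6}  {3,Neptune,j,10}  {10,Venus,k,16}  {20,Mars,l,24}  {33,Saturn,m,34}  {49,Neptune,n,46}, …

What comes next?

{68,Venus,o,60}

First slot: -2, -1, 3, 10, 20, 33, 49 → 68 (differences are 1, 4, 7, … (increasing by 3 each time)).
For the planet, repeats Mars → Saturn → Neptune → Venus: Mars, Saturn, Neptune, Venus, Mars, Saturn, Neptune → Venus.
Letter goes h, i, j, k, l, m, n → o (letters move forward 1 place in the alphabet).
Fourth slot: 4, 6, 10, 16, 24, 34, 46 → 60 (differences are 2, 4, 6, … (increasing by 2 each time)).
Putting it together: {68,Venus,o,60}.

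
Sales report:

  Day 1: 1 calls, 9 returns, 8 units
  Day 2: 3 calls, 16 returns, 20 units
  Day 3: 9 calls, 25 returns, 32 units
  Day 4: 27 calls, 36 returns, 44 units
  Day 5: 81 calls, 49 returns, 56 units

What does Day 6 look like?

For the calls, ×3 each step: 1, 3, 9, 27, 81 → 243.
Returns goes 9, 16, 25, 36, 49 → 64 (perfect squares: 3², 4², 5², …).
Units goes 8, 20, 32, 44, 56 → 68 (+12 each step).
So the next line is 243 calls, 64 returns, 68 units.

243 calls, 64 returns, 68 units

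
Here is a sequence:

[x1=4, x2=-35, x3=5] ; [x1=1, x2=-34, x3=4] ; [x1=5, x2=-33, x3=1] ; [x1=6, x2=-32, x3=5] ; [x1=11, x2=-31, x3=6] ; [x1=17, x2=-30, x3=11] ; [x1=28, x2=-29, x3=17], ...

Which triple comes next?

X1: each term is the sum of the two before it; 4, 1, 5, 6, 11, 17, 28 → 45.
X2: +1 each step, so -35, -34, -33, -32, -31, -30, -29 → -28.
X3 goes 5, 4, 1, 5, 6, 11, 17 → 28 (always the previous value of the x1).
So the next triple is [x1=45, x2=-28, x3=28].

[x1=45, x2=-28, x3=28]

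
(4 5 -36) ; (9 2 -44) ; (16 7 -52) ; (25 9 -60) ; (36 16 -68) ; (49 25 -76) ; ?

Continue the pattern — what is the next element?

First part goes 4, 9, 16, 25, 36, 49 → 64 (perfect squares: 2², 3², 4², …).
Second part: each term is the sum of the two before it, so 5, 2, 7, 9, 16, 25 → 41.
Third part: -36, -44, -52, -60, -68, -76 → -84 (−8 each step).
Combining the parts gives (64 41 -84).

(64 41 -84)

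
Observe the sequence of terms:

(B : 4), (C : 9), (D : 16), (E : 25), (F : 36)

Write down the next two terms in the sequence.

(G : 49), (H : 64)

Letter goes B, C, D, E, F → G → H (letters move forward 1 place in the alphabet).
Second component: perfect squares: 2², 3², 4², …; 4, 9, 16, 25, 36 → 49 → 64.
Putting the parts together: (G : 49) and then (H : 64).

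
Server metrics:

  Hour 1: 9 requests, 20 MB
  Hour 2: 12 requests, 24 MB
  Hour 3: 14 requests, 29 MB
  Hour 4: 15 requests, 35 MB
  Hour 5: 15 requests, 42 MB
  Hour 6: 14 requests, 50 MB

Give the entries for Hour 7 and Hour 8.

12 requests, 59 MB; 9 requests, 69 MB

Requests: differences are 3, 2, 1, … (decreasing by 1 each time), so 9, 12, 14, 15, 15, 14 → 12 → 9.
MB: differences are 4, 5, 6, … (increasing by 1 each time); 20, 24, 29, 35, 42, 50 → 59 → 69.
So the next two lines are 12 requests, 59 MB and 9 requests, 69 MB.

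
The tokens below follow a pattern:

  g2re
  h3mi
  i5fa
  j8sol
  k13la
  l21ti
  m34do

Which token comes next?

n55re

For the letter, letters move forward 1 place in the alphabet: g, h, i, j, k, l, m → n.
For the second component, each term is the sum of the two before it: 2, 3, 5, 8, 13, 21, 34 → 55.
For the note, runs through the solfège scale do→ti: re, mi, fa, sol, la, ti, do → re.
Putting it together: n55re.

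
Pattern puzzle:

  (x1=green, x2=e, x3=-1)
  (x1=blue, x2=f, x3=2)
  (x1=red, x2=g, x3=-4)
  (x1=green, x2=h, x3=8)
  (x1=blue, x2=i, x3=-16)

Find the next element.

(x1=red, x2=j, x3=32)

X1 — repeats green → blue → red: green, blue, red, green, blue → red.
X2: letters move forward 1 place in the alphabet; e, f, g, h, i → j.
For the x3, ×(-2) each step: -1, 2, -4, 8, -16 → 32.
So the next element is (x1=red, x2=j, x3=32).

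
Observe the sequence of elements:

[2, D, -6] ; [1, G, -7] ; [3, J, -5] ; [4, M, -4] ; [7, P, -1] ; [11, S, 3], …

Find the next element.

First slot goes 2, 1, 3, 4, 7, 11 → 18 (each term is the sum of the two before it).
Letter — letters move forward 3 places in the alphabet: D, G, J, M, P, S → V.
Third slot: always 8 less than the first slot, so -6, -7, -5, -4, -1, 3 → 10.
Putting it together: [18, V, 10].

[18, V, 10]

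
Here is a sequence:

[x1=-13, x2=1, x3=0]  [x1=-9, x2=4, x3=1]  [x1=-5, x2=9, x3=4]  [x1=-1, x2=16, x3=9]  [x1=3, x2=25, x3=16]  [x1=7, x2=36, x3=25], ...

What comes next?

X1: -13, -9, -5, -1, 3, 7 → 11 (+4 each step).
X2: 1, 4, 9, 16, 25, 36 → 49 (perfect squares: 1², 2², 3², …).
X3: 0, 1, 4, 9, 16, 25 → 36 (always the previous value of the x2).
Combining the parts gives [x1=11, x2=49, x3=36].

[x1=11, x2=49, x3=36]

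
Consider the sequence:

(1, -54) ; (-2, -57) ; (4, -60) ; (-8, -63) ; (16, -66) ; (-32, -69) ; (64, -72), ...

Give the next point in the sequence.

(-128, -75)

First slot: 1, -2, 4, -8, 16, -32, 64 → -128 (×(-2) each step).
For the second slot, −3 each step: -54, -57, -60, -63, -66, -69, -72 → -75.
Combining the parts gives (-128, -75).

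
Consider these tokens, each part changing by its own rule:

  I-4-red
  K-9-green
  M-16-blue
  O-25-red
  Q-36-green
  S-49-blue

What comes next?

For the letter, letters move forward 2 places in the alphabet: I, K, M, O, Q, S → U.
Second component: perfect squares: 2², 3², 4², …; 4, 9, 16, 25, 36, 49 → 64.
Colour goes red, green, blue, red, green, blue → red (repeats red → green → blue).
Combining the parts gives U-64-red.

U-64-red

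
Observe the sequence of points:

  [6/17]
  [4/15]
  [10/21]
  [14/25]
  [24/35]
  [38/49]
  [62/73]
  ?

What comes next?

First entry goes 6, 4, 10, 14, 24, 38, 62 → 100 (each term is the sum of the two before it).
Second entry: always 11 more than the first entry, so 17, 15, 21, 25, 35, 49, 73 → 111.
So the next point is [100/111].

[100/111]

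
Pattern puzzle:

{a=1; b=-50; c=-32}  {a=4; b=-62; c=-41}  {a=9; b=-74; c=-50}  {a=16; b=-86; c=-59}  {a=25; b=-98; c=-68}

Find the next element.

{a=36; b=-110; c=-77}

A: perfect squares: 1², 2², 3², …; 1, 4, 9, 16, 25 → 36.
B: -50, -62, -74, -86, -98 → -110 (−12 each step).
C: -32, -41, -50, -59, -68 → -77 (−9 each step).
Putting it together: {a=36; b=-110; c=-77}.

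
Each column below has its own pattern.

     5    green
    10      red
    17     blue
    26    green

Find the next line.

First component goes 5, 10, 17, 26 → 37 (differences are 5, 7, 9, … (increasing by 2 each time)).
For the colour, repeats green → red → blue: green, red, blue, green → red.
So the next line is 37  red.

37  red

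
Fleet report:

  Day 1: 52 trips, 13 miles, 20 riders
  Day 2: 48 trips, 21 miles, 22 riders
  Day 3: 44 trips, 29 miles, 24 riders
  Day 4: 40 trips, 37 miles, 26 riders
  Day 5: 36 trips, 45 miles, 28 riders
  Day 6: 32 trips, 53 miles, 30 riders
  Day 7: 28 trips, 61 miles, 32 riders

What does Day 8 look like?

24 trips, 69 miles, 34 riders

Trips — −4 each step: 52, 48, 44, 40, 36, 32, 28 → 24.
Miles goes 13, 21, 29, 37, 45, 53, 61 → 69 (+8 each step).
Riders — +2 each step: 20, 22, 24, 26, 28, 30, 32 → 34.
Combining the parts gives 24 trips, 69 miles, 34 riders.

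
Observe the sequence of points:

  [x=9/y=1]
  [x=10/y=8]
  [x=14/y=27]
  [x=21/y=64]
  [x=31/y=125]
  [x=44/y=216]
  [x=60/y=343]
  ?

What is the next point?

X goes 9, 10, 14, 21, 31, 44, 60 → 79 (differences are 1, 4, 7, … (increasing by 3 each time)).
Y: 1, 8, 27, 64, 125, 216, 343 → 512 (perfect cubes: 1³, 2³, 3³, …).
Combining the parts gives [x=79/y=512].

[x=79/y=512]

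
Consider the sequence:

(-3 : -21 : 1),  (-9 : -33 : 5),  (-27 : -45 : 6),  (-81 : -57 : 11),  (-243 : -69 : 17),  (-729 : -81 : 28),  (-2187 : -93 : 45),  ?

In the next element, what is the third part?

Third part goes 1, 5, 6, 11, 17, 28, 45 → 73 (each term is the sum of the two before it).

73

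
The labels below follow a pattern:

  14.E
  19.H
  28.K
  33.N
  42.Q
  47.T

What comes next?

56.W

First component — alternating steps +5, +9, +5, +9, …: 14, 19, 28, 33, 42, 47 → 56.
Letter: letters move forward 3 places in the alphabet; E, H, K, N, Q, T → W.
Putting it together: 56.W.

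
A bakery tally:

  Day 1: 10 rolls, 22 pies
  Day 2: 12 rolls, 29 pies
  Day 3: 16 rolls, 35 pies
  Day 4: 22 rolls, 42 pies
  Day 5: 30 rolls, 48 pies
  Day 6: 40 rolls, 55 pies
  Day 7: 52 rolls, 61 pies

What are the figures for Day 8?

66 rolls, 68 pies

Rolls: 10, 12, 16, 22, 30, 40, 52 → 66 (differences are 2, 4, 6, … (increasing by 2 each time)).
Pies: alternating steps +7, +6, +7, +6, …, so 22, 29, 35, 42, 48, 55, 61 → 68.
Combining the parts gives 66 rolls, 68 pies.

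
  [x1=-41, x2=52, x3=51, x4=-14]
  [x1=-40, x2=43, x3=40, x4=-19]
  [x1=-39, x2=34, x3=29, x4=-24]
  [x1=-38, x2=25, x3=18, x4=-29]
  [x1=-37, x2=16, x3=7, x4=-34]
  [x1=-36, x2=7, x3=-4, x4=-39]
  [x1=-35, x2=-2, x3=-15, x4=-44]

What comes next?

X1 goes -41, -40, -39, -38, -37, -36, -35 → -34 (+1 each step).
X2: −9 each step; 52, 43, 34, 25, 16, 7, -2 → -11.
X3: −11 each step, so 51, 40, 29, 18, 7, -4, -15 → -26.
X4: −5 each step, so -14, -19, -24, -29, -34, -39, -44 → -49.
So the next 4-tuple is [x1=-34, x2=-11, x3=-26, x4=-49].

[x1=-34, x2=-11, x3=-26, x4=-49]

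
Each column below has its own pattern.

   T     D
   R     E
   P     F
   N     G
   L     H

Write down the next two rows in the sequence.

First letter goes T, R, P, N, L → J → H (letters move back 2 places in the alphabet).
Second letter: letters move forward 1 place in the alphabet, so D, E, F, G, H → I → J.
Putting the parts together: J  I and then H  J.

J  I; H  J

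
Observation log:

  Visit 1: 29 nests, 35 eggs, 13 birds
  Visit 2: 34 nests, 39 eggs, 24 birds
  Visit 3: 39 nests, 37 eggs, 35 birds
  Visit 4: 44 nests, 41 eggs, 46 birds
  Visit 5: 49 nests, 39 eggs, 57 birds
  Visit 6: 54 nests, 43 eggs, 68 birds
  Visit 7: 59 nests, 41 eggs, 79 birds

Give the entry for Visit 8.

64 nests, 45 eggs, 90 birds

Nests: +5 each step, so 29, 34, 39, 44, 49, 54, 59 → 64.
Eggs: alternating steps +4, −2, +4, −2, …, so 35, 39, 37, 41, 39, 43, 41 → 45.
Birds — +11 each step: 13, 24, 35, 46, 57, 68, 79 → 90.
So the next row is 64 nests, 45 eggs, 90 birds.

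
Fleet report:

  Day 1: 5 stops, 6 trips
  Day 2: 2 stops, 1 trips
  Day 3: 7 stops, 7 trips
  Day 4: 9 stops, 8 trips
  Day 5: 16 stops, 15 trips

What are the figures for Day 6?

25 stops, 23 trips

Stops — each term is the sum of the two before it: 5, 2, 7, 9, 16 → 25.
Trips: each term is the sum of the two before it; 6, 1, 7, 8, 15 → 23.
Putting it together: 25 stops, 23 trips.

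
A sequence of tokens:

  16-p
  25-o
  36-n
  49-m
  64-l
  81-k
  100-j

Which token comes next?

First component goes 16, 25, 36, 49, 64, 81, 100 → 121 (perfect squares: 4², 5², 6², …).
Letter goes p, o, n, m, l, k, j → i (letters move back 1 place in the alphabet).
Combining the parts gives 121-i.

121-i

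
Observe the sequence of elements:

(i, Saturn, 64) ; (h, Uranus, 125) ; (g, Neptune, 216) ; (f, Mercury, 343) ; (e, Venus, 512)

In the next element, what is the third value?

Letter: letters move back 1 place in the alphabet; i, h, g, f, e → d.
Planet: runs through the planets Mercury→Neptune, so Saturn, Uranus, Neptune, Mercury, Venus → Earth.
For the third value, perfect cubes: 4³, 5³, 6³, …: 64, 125, 216, 343, 512 → 729.

729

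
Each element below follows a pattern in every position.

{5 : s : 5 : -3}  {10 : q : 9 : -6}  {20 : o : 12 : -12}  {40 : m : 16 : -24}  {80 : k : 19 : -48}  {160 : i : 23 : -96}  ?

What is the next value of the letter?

Letter: s, q, o, m, k, i → g (letters move back 2 places in the alphabet).

g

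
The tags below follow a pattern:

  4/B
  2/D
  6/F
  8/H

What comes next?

First component: each term is the sum of the two before it, so 4, 2, 6, 8 → 14.
Letter — letters move forward 2 places in the alphabet: B, D, F, H → J.
So the next tag is 14/J.

14/J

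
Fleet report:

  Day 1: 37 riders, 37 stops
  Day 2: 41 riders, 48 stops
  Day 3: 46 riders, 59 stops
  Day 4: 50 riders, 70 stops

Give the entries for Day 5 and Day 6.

Riders goes 37, 41, 46, 50 → 55 → 59 (alternating steps +4, +5, +4, +5, …).
Stops: +11 each step; 37, 48, 59, 70 → 81 → 92.
So the next two records are 55 riders, 81 stops and 59 riders, 92 stops.

55 riders, 81 stops; 59 riders, 92 stops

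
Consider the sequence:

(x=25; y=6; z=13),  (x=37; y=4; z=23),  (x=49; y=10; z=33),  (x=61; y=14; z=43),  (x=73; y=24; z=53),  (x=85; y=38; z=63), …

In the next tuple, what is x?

For the x, +12 each step: 25, 37, 49, 61, 73, 85 → 97.

97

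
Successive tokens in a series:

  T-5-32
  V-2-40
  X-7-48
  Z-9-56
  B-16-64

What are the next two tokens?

D-25-72 then F-41-80

For the letter, letters move forward 2 places in the alphabet, wrapping Z→A: T, V, X, Z, B → D → F.
Second component goes 5, 2, 7, 9, 16 → 25 → 41 (each term is the sum of the two before it).
Third component: +8 each step, so 32, 40, 48, 56, 64 → 72 → 80.
So the next two tokens are D-25-72 and F-41-80.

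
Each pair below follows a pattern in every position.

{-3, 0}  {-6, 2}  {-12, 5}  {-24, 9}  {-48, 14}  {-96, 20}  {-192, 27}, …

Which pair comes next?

First coordinate: -3, -6, -12, -24, -48, -96, -192 → -384 (×2 each step).
Second coordinate: differences are 2, 3, 4, … (increasing by 1 each time); 0, 2, 5, 9, 14, 20, 27 → 35.
So the next pair is {-384, 35}.

{-384, 35}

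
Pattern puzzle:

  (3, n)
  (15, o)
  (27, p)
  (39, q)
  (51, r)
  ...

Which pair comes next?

(63, s)

First value: +12 each step, so 3, 15, 27, 39, 51 → 63.
Letter: n, o, p, q, r → s (letters move forward 1 place in the alphabet).
So the next pair is (63, s).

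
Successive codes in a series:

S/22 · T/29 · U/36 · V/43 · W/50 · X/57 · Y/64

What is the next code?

Letter: letters move forward 1 place in the alphabet; S, T, U, V, W, X, Y → Z.
Second component: 22, 29, 36, 43, 50, 57, 64 → 71 (+7 each step).
Putting it together: Z/71.

Z/71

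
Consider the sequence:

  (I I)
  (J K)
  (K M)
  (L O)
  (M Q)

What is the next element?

(N S)

For the first letter, letters move forward 1 place in the alphabet: I, J, K, L, M → N.
Second letter: letters move forward 2 places in the alphabet, so I, K, M, O, Q → S.
So the next element is (N S).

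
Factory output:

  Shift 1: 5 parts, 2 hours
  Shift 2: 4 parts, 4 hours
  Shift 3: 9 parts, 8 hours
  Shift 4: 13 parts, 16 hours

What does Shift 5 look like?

For the parts, each term is the sum of the two before it: 5, 4, 9, 13 → 22.
Hours — ×2 each step: 2, 4, 8, 16 → 32.
Combining the parts gives 22 parts, 32 hours.

22 parts, 32 hours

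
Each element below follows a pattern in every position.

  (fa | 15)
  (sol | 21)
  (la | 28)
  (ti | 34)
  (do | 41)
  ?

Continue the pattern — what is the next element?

(re | 47)

For the note, runs through the solfège scale do→ti: fa, sol, la, ti, do → re.
Second component: alternating steps +6, +7, +6, +7, …, so 15, 21, 28, 34, 41 → 47.
Putting it together: (re | 47).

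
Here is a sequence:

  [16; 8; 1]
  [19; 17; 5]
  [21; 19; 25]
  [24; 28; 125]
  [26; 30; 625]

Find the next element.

First entry: alternating steps +3, +2, +3, +2, …; 16, 19, 21, 24, 26 → 29.
Second entry — alternating steps +9, +2, +9, +2, …: 8, 17, 19, 28, 30 → 39.
For the third entry, ×5 each step: 1, 5, 25, 125, 625 → 3125.
So the next element is [29; 39; 3125].

[29; 39; 3125]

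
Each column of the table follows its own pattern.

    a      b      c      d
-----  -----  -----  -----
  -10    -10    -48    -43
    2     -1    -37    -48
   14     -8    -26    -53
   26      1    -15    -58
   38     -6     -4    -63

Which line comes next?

50  3  7  -68

Column a goes -10, 2, 14, 26, 38 → 50 (+12 each step).
Column b: alternating steps +9, −7, +9, −7, …; -10, -1, -8, 1, -6 → 3.
For the column c, +11 each step: -48, -37, -26, -15, -4 → 7.
Column d: -43, -48, -53, -58, -63 → -68 (−5 each step).
Putting it together: 50  3  7  -68.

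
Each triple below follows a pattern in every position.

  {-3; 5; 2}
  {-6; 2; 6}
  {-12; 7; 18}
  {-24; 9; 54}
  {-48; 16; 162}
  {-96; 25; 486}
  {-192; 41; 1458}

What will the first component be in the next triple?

-384

First component: ×2 each step; -3, -6, -12, -24, -48, -96, -192 → -384.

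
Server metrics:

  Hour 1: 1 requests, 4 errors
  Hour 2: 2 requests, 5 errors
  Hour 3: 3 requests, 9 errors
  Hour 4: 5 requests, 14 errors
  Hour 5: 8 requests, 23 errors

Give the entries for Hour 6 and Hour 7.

13 requests, 37 errors; 21 requests, 60 errors

Requests: each term is the sum of the two before it; 1, 2, 3, 5, 8 → 13 → 21.
Errors — each term is the sum of the two before it: 4, 5, 9, 14, 23 → 37 → 60.
So the next two records are 13 requests, 37 errors and 21 requests, 60 errors.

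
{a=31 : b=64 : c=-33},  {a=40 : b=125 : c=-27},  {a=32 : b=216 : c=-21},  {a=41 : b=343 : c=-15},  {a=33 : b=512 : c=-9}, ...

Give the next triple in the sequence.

{a=42 : b=729 : c=-3}

For the a, alternating steps +9, −8, +9, −8, …: 31, 40, 32, 41, 33 → 42.
B: perfect cubes: 4³, 5³, 6³, …, so 64, 125, 216, 343, 512 → 729.
For the c, +6 each step: -33, -27, -21, -15, -9 → -3.
So the next triple is {a=42 : b=729 : c=-3}.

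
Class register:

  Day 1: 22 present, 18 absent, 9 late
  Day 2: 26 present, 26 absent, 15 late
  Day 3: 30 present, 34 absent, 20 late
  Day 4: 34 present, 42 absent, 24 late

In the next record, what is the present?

38

Present — +4 each step: 22, 26, 30, 34 → 38.
Absent goes 18, 26, 34, 42 → 50 (+8 each step).
Late — differences are 6, 5, 4, … (decreasing by 1 each time): 9, 15, 20, 24 → 27.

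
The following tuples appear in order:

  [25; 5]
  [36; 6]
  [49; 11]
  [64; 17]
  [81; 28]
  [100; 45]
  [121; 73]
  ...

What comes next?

[144; 118]

First entry: perfect squares: 5², 6², 7², …, so 25, 36, 49, 64, 81, 100, 121 → 144.
Second entry: 5, 6, 11, 17, 28, 45, 73 → 118 (each term is the sum of the two before it).
Combining the parts gives [144; 118].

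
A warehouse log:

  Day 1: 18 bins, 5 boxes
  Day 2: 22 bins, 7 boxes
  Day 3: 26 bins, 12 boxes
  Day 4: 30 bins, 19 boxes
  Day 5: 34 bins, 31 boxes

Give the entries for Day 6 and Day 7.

38 bins, 50 boxes; 42 bins, 81 boxes

For the bins, +4 each step: 18, 22, 26, 30, 34 → 38 → 42.
For the boxes, each term is the sum of the two before it: 5, 7, 12, 19, 31 → 50 → 81.
Putting the parts together: 38 bins, 50 boxes and then 42 bins, 81 boxes.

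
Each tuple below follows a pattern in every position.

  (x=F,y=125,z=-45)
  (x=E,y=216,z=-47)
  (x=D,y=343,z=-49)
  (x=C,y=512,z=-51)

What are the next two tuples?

X: letters move back 1 place in the alphabet; F, E, D, C → B → A.
Y: perfect cubes: 5³, 6³, 7³, …; 125, 216, 343, 512 → 729 → 1000.
For the z, −2 each step: -45, -47, -49, -51 → -53 → -55.
So the next two tuples are (x=B,y=729,z=-53) and (x=A,y=1000,z=-55).

(x=B,y=729,z=-53), (x=A,y=1000,z=-55)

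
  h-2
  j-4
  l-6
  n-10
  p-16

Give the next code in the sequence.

Letter goes h, j, l, n, p → r (letters move forward 2 places in the alphabet).
For the second component, each term is the sum of the two before it: 2, 4, 6, 10, 16 → 26.
Putting it together: r-26.

r-26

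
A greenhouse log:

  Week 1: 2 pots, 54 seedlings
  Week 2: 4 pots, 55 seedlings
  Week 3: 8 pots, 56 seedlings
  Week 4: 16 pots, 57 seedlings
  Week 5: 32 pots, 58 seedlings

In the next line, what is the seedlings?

59

Seedlings — +1 each step: 54, 55, 56, 57, 58 → 59.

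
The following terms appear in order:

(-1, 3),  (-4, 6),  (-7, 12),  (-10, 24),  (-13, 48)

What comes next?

(-16, 96)

First component: −3 each step, so -1, -4, -7, -10, -13 → -16.
Second component: 3, 6, 12, 24, 48 → 96 (×2 each step).
Combining the parts gives (-16, 96).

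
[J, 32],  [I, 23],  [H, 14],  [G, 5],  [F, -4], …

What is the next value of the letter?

Letter goes J, I, H, G, F → E (letters move back 1 place in the alphabet).

E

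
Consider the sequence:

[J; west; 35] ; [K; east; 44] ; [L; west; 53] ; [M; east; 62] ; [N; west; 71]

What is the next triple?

Letter — letters move forward 1 place in the alphabet: J, K, L, M, N → O.
For the direction, alternates west ↔ east: west, east, west, east, west → east.
Third value goes 35, 44, 53, 62, 71 → 80 (+9 each step).
So the next triple is [O; east; 80].

[O; east; 80]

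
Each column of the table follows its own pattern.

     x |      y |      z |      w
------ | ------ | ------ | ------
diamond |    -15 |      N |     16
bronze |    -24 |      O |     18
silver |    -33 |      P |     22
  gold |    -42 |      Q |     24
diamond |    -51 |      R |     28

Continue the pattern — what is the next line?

Column x: diamond, bronze, silver, gold, diamond → bronze (repeats diamond → bronze → silver → gold).
Column y: -15, -24, -33, -42, -51 → -60 (−9 each step).
Column z goes N, O, P, Q, R → S (letters move forward 1 place in the alphabet).
Column w: alternating steps +2, +4, +2, +4, …, so 16, 18, 22, 24, 28 → 30.
So the next line is bronze  -60  S  30.

bronze  -60  S  30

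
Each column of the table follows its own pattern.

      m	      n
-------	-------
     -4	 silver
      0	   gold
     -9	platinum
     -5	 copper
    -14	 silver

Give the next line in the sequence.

Column m — alternating steps +4, −9, +4, −9, …: -4, 0, -9, -5, -14 → -10.
For the column n, repeats silver → gold → platinum → copper: silver, gold, platinum, copper, silver → gold.
So the next line is -10  gold.

-10  gold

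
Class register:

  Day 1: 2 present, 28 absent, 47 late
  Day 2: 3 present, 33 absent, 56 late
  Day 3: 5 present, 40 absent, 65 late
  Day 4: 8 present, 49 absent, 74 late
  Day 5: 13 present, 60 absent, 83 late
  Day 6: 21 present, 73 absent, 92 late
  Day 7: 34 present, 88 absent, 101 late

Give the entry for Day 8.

For the present, each term is the sum of the two before it: 2, 3, 5, 8, 13, 21, 34 → 55.
Absent goes 28, 33, 40, 49, 60, 73, 88 → 105 (differences are 5, 7, 9, … (increasing by 2 each time)).
Late — +9 each step: 47, 56, 65, 74, 83, 92, 101 → 110.
Combining the parts gives 55 present, 105 absent, 110 late.

55 present, 105 absent, 110 late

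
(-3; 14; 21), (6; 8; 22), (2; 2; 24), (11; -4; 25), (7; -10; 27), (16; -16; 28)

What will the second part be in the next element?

-22

For the first part, alternating steps +9, −4, +9, −4, …: -3, 6, 2, 11, 7, 16 → 12.
Second part: 14, 8, 2, -4, -10, -16 → -22 (−6 each step).
Third part: 21, 22, 24, 25, 27, 28 → 30 (alternating steps +1, +2, +1, +2, …).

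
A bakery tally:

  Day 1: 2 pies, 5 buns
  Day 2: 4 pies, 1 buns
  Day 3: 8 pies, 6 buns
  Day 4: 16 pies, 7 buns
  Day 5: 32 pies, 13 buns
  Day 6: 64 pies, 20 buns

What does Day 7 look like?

128 pies, 33 buns

Pies goes 2, 4, 8, 16, 32, 64 → 128 (×2 each step).
Buns: each term is the sum of the two before it; 5, 1, 6, 7, 13, 20 → 33.
So the next row is 128 pies, 33 buns.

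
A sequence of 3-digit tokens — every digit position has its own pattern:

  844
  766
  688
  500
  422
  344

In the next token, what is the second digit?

Second digit: +2 each step, mod 10; 4, 6, 8, 0, 2, 4 → 6.

6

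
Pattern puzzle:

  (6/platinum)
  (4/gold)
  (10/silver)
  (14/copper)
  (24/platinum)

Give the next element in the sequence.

(38/gold)

First slot — each term is the sum of the two before it: 6, 4, 10, 14, 24 → 38.
For the metal, repeats platinum → gold → silver → copper: platinum, gold, silver, copper, platinum → gold.
Combining the parts gives (38/gold).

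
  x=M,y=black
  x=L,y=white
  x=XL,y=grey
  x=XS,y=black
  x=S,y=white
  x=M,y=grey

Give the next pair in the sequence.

x=L,y=black

X: M, L, XL, XS, S, M → L (repeats M → L → XL → XS → S).
Y: black, white, grey, black, white, grey → black (repeats black → white → grey).
So the next pair is x=L,y=black.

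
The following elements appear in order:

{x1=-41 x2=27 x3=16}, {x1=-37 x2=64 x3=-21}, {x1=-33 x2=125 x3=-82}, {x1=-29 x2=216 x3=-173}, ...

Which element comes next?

{x1=-25 x2=343 x3=-300}

For the x1, +4 each step: -41, -37, -33, -29 → -25.
X2: 27, 64, 125, 216 → 343 (perfect cubes: 3³, 4³, 5³, …).
X3: together with the x2 always sums to 43, so 16, -21, -82, -173 → -300.
Putting it together: {x1=-25 x2=343 x3=-300}.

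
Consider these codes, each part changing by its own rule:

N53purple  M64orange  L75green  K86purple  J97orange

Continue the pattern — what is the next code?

I108green

Letter: letters move back 1 place in the alphabet; N, M, L, K, J → I.
Second component: +11 each step; 53, 64, 75, 86, 97 → 108.
Colour goes purple, orange, green, purple, orange → green (repeats purple → orange → green).
So the next code is I108green.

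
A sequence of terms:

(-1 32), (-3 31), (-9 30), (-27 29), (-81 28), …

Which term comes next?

(-243 27)

First coordinate: ×3 each step, so -1, -3, -9, -27, -81 → -243.
Second coordinate: 32, 31, 30, 29, 28 → 27 (−1 each step).
Putting it together: (-243 27).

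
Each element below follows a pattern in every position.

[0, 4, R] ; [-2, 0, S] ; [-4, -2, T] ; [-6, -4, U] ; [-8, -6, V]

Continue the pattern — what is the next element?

[-10, -8, W]

First component — −2 each step: 0, -2, -4, -6, -8 → -10.
Second component goes 4, 0, -2, -4, -6 → -8 (always the previous value of the first component).
Letter goes R, S, T, U, V → W (letters move forward 1 place in the alphabet).
So the next element is [-10, -8, W].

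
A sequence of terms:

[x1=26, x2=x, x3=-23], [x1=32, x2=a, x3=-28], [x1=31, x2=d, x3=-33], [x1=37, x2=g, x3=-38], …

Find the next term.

X1 — alternating steps +6, −1, +6, −1, …: 26, 32, 31, 37 → 36.
X2 goes x, a, d, g → j (letters move forward 3 places in the alphabet, wrapping Z→A).
For the x3, −5 each step: -23, -28, -33, -38 → -43.
Combining the parts gives [x1=36, x2=j, x3=-43].

[x1=36, x2=j, x3=-43]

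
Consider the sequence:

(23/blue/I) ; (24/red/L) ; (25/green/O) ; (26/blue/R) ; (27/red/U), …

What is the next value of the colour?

Colour: repeats blue → red → green; blue, red, green, blue, red → green.

green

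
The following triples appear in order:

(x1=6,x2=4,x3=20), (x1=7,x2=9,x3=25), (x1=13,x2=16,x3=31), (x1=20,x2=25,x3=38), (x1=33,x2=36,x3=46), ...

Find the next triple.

(x1=53,x2=49,x3=55)

X1 — each term is the sum of the two before it: 6, 7, 13, 20, 33 → 53.
For the x2, perfect squares: 2², 3², 4², …: 4, 9, 16, 25, 36 → 49.
X3: 20, 25, 31, 38, 46 → 55 (differences are 5, 6, 7, … (increasing by 1 each time)).
So the next triple is (x1=53,x2=49,x3=55).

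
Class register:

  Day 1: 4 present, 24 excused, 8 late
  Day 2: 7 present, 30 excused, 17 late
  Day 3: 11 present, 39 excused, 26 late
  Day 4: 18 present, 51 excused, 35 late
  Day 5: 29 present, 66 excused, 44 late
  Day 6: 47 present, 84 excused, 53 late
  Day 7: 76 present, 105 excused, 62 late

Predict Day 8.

Present: each term is the sum of the two before it; 4, 7, 11, 18, 29, 47, 76 → 123.
For the excused, differences are 6, 9, 12, … (increasing by 3 each time): 24, 30, 39, 51, 66, 84, 105 → 129.
Late goes 8, 17, 26, 35, 44, 53, 62 → 71 (+9 each step).
Combining the parts gives 123 present, 129 excused, 71 late.

123 present, 129 excused, 71 late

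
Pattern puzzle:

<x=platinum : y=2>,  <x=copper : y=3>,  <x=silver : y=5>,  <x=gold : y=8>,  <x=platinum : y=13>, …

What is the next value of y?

Y — each term is the sum of the two before it: 2, 3, 5, 8, 13 → 21.

21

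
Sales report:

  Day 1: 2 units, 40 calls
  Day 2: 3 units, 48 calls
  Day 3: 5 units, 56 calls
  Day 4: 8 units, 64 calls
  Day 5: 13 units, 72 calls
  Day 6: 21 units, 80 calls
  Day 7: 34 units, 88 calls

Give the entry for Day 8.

Units: 2, 3, 5, 8, 13, 21, 34 → 55 (each term is the sum of the two before it).
Calls — +8 each step: 40, 48, 56, 64, 72, 80, 88 → 96.
So the next row is 55 units, 96 calls.

55 units, 96 calls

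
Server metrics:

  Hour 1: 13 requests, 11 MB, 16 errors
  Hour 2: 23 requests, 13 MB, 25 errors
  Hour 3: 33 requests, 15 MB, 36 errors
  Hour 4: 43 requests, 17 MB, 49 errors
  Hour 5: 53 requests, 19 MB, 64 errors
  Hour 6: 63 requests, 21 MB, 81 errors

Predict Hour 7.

Requests: 13, 23, 33, 43, 53, 63 → 73 (+10 each step).
MB: +2 each step, so 11, 13, 15, 17, 19, 21 → 23.
For the errors, perfect squares: 4², 5², 6², …: 16, 25, 36, 49, 64, 81 → 100.
So the next record is 73 requests, 23 MB, 100 errors.

73 requests, 23 MB, 100 errors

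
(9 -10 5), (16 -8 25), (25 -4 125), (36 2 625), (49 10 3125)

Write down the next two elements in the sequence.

(64 20 15625), (81 32 78125)

First value — perfect squares: 3², 4², 5², …: 9, 16, 25, 36, 49 → 64 → 81.
Second value: -10, -8, -4, 2, 10 → 20 → 32 (differences are 2, 4, 6, … (increasing by 2 each time)).
Third value goes 5, 25, 125, 625, 3125 → 15625 → 78125 (×5 each step).
So the next two elements are (64 20 15625) and (81 32 78125).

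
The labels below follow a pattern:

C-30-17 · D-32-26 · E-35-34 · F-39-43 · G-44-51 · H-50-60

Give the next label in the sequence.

I-57-68

For the letter, letters move forward 1 place in the alphabet: C, D, E, F, G, H → I.
Second component: 30, 32, 35, 39, 44, 50 → 57 (differences are 2, 3, 4, … (increasing by 1 each time)).
Third component — alternating steps +9, +8, +9, +8, …: 17, 26, 34, 43, 51, 60 → 68.
Putting it together: I-57-68.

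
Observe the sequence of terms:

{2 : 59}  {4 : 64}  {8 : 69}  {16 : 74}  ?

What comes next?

First slot: ×2 each step, so 2, 4, 8, 16 → 32.
Second slot: +5 each step, so 59, 64, 69, 74 → 79.
So the next term is {32 : 79}.

{32 : 79}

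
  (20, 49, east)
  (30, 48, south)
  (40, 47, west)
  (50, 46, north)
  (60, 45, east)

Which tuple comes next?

First value goes 20, 30, 40, 50, 60 → 70 (+10 each step).
Second value — −1 each step: 49, 48, 47, 46, 45 → 44.
Direction goes east, south, west, north, east → south (repeats east → south → west → north).
Putting it together: (70, 44, south).

(70, 44, south)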